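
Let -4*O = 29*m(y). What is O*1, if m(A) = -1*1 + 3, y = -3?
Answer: -29/2 ≈ -14.500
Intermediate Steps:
m(A) = 2 (m(A) = -1 + 3 = 2)
O = -29/2 (O = -29*2/4 = -¼*58 = -29/2 ≈ -14.500)
O*1 = -29/2*1 = -29/2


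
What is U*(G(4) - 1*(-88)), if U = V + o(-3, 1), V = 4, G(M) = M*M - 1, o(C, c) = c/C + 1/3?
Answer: 412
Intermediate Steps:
o(C, c) = ⅓ + c/C (o(C, c) = c/C + 1*(⅓) = c/C + ⅓ = ⅓ + c/C)
G(M) = -1 + M² (G(M) = M² - 1 = -1 + M²)
U = 4 (U = 4 + (1 + (⅓)*(-3))/(-3) = 4 - (1 - 1)/3 = 4 - ⅓*0 = 4 + 0 = 4)
U*(G(4) - 1*(-88)) = 4*((-1 + 4²) - 1*(-88)) = 4*((-1 + 16) + 88) = 4*(15 + 88) = 4*103 = 412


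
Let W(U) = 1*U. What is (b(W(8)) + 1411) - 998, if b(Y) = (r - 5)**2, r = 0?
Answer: 438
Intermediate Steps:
W(U) = U
b(Y) = 25 (b(Y) = (0 - 5)**2 = (-5)**2 = 25)
(b(W(8)) + 1411) - 998 = (25 + 1411) - 998 = 1436 - 998 = 438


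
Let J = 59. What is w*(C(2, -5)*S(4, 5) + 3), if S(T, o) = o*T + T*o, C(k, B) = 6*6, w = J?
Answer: 85137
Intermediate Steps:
w = 59
C(k, B) = 36
S(T, o) = 2*T*o (S(T, o) = T*o + T*o = 2*T*o)
w*(C(2, -5)*S(4, 5) + 3) = 59*(36*(2*4*5) + 3) = 59*(36*40 + 3) = 59*(1440 + 3) = 59*1443 = 85137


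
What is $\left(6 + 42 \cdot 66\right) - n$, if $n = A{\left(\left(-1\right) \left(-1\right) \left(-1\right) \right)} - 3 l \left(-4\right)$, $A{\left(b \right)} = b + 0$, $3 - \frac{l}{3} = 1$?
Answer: $2850$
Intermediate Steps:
$l = 6$ ($l = 9 - 3 = 6$)
$A{\left(b \right)} = b$
$n = -72$ ($n = \left(-1\right) \left(-1\right) \left(-1\right) \left(-3\right) 6 \left(-4\right) = 1 \left(-1\right) \left(\left(-18\right) \left(-4\right)\right) = \left(-1\right) 72 = -72$)
$\left(6 + 42 \cdot 66\right) - n = \left(6 + 42 \cdot 66\right) - -72 = \left(6 + 2772\right) + 72 = 2778 + 72 = 2850$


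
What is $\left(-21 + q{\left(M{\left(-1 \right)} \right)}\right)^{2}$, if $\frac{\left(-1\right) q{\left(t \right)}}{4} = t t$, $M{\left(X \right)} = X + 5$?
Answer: $7225$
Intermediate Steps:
$M{\left(X \right)} = 5 + X$
$q{\left(t \right)} = - 4 t^{2}$ ($q{\left(t \right)} = - 4 t t = - 4 t^{2}$)
$\left(-21 + q{\left(M{\left(-1 \right)} \right)}\right)^{2} = \left(-21 - 4 \left(5 - 1\right)^{2}\right)^{2} = \left(-21 - 4 \cdot 4^{2}\right)^{2} = \left(-21 - 64\right)^{2} = \left(-85\right)^{2} = 7225$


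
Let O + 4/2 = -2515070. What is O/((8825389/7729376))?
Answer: -19439937155072/8825389 ≈ -2.2027e+6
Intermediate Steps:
O = -2515072 (O = -2 - 2515070 = -2515072)
O/((8825389/7729376)) = -2515072/(8825389/7729376) = -2515072/(8825389*(1/7729376)) = -2515072/8825389/7729376 = -2515072*7729376/8825389 = -19439937155072/8825389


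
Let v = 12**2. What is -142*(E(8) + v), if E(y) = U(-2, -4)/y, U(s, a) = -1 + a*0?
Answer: -81721/4 ≈ -20430.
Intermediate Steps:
U(s, a) = -1 (U(s, a) = -1 + 0 = -1)
v = 144
E(y) = -1/y
-142*(E(8) + v) = -142*(-1/8 + 144) = -142*1151/8 = -81721/4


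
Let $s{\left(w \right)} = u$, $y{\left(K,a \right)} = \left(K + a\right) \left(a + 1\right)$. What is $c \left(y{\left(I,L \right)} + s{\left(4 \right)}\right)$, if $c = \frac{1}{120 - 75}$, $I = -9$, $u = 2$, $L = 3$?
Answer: $- \frac{22}{45} \approx -0.48889$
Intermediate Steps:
$y{\left(K,a \right)} = \left(1 + a\right) \left(K + a\right)$ ($y{\left(K,a \right)} = \left(K + a\right) \left(1 + a\right) = \left(1 + a\right) \left(K + a\right)$)
$c = \frac{1}{45} \approx 0.022222$
$s{\left(w \right)} = 2$
$c \left(y{\left(I,L \right)} + s{\left(4 \right)}\right) = \frac{\left(-9 + 3 + 3^{2} - 27\right) + 2}{45} = \frac{\left(-9 + 3 + 9 - 27\right) + 2}{45} = \frac{-24 + 2}{45} = \frac{1}{45} \left(-22\right) = - \frac{22}{45}$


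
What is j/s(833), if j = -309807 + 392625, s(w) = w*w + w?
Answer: 13803/115787 ≈ 0.11921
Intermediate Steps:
s(w) = w + w² (s(w) = w² + w = w + w²)
j = 82818
j/s(833) = 82818/((833*(1 + 833))) = 82818/((833*834)) = 82818/694722 = 82818*(1/694722) = 13803/115787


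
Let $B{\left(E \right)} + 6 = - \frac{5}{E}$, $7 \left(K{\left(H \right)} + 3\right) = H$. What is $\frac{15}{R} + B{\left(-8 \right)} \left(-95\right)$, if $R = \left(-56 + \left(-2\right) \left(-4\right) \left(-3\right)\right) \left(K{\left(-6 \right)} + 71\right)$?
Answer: $\frac{3839879}{7520} \approx 510.62$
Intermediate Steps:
$K{\left(H \right)} = -3 + \frac{H}{7}$
$B{\left(E \right)} = -6 - \frac{5}{E}$
$R = - \frac{37600}{7}$ ($R = \left(-56 + \left(-2\right) \left(-4\right) \left(-3\right)\right) \left(\left(-3 + \frac{1}{7} \left(-6\right)\right) + 71\right) = \left(-56 + 8 \left(-3\right)\right) \left(\left(-3 - \frac{6}{7}\right) + 71\right) = \left(-56 - 24\right) \left(- \frac{27}{7} + 71\right) = \left(-80\right) \frac{470}{7} = - \frac{37600}{7} \approx -5371.4$)
$\frac{15}{R} + B{\left(-8 \right)} \left(-95\right) = \frac{15}{- \frac{37600}{7}} + \left(-6 - \frac{5}{-8}\right) \left(-95\right) = 15 \left(- \frac{7}{37600}\right) + \left(-6 - - \frac{5}{8}\right) \left(-95\right) = - \frac{21}{7520} + \left(-6 + \frac{5}{8}\right) \left(-95\right) = - \frac{21}{7520} - - \frac{4085}{8} = - \frac{21}{7520} + \frac{4085}{8} = \frac{3839879}{7520}$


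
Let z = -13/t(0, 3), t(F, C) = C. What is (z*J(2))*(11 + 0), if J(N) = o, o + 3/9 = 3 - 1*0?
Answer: -1144/9 ≈ -127.11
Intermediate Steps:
z = -13/3 ≈ -4.3333
o = 8/3 (o = -⅓ + (3 - 1*0) = -⅓ + (3 + 0) = -⅓ + 3 = 8/3 ≈ 2.6667)
J(N) = 8/3
(z*J(2))*(11 + 0) = (-13/3*8/3)*(11 + 0) = -104/9*11 = -1144/9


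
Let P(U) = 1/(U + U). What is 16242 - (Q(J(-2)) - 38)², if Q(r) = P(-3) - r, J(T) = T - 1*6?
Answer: 551951/36 ≈ 15332.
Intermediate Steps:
J(T) = -6 + T (J(T) = T - 6 = -6 + T)
P(U) = 1/(2*U)
Q(r) = -⅙ - r (Q(r) = (½)/(-3) - r = (½)*(-⅓) - r = -⅙ - r)
16242 - (Q(J(-2)) - 38)² = 16242 - ((-⅙ - (-6 - 2)) - 38)² = 16242 - ((-⅙ - 1*(-8)) - 38)² = 16242 - ((-⅙ + 8) - 38)² = 16242 - (47/6 - 38)² = 16242 - (-181/6)² = 16242 - 1*32761/36 = 16242 - 32761/36 = 551951/36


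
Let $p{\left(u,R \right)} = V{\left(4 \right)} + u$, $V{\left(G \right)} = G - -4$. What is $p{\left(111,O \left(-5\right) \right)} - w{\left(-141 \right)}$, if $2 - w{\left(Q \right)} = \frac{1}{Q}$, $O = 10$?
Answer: $\frac{16496}{141} \approx 116.99$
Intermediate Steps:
$V{\left(G \right)} = 4 + G$ ($V{\left(G \right)} = G + 4 = 4 + G$)
$w{\left(Q \right)} = 2 - \frac{1}{Q}$
$p{\left(u,R \right)} = 8 + u$ ($p{\left(u,R \right)} = \left(4 + 4\right) + u = 8 + u$)
$p{\left(111,O \left(-5\right) \right)} - w{\left(-141 \right)} = \left(8 + 111\right) - \left(2 - \frac{1}{-141}\right) = 119 - \left(2 - - \frac{1}{141}\right) = 119 - \left(2 + \frac{1}{141}\right) = 119 - \frac{283}{141} = \frac{16496}{141}$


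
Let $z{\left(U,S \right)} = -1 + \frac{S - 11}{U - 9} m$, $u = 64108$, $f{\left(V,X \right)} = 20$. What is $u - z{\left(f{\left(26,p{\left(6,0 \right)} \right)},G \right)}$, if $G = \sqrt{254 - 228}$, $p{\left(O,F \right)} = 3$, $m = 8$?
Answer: $64117 - \frac{8 \sqrt{26}}{11} \approx 64113.0$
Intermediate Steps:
$G = \sqrt{26} \approx 5.099$
$z{\left(U,S \right)} = -1 + \frac{8 \left(-11 + S\right)}{-9 + U}$ ($z{\left(U,S \right)} = -1 + \frac{S - 11}{U - 9} \cdot 8 = -1 + \frac{-11 + S}{-9 + U} 8 = -1 + \frac{8 \left(-11 + S\right)}{-9 + U}$)
$u - z{\left(f{\left(26,p{\left(6,0 \right)} \right)},G \right)} = 64108 - \frac{-79 - 20 + 8 \sqrt{26}}{-9 + 20} = 64108 - \frac{-79 - 20 + 8 \sqrt{26}}{11} = 64108 - \frac{-99 + 8 \sqrt{26}}{11} = 64108 - \left(-9 + \frac{8 \sqrt{26}}{11}\right) = 64108 + \left(9 - \frac{8 \sqrt{26}}{11}\right) = 64117 - \frac{8 \sqrt{26}}{11}$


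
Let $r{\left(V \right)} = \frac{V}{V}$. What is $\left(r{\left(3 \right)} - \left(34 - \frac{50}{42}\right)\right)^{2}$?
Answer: $\frac{446224}{441} \approx 1011.8$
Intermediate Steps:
$r{\left(V \right)} = 1$
$\left(r{\left(3 \right)} - \left(34 - \frac{50}{42}\right)\right)^{2} = \left(1 - \left(34 - \frac{50}{42}\right)\right)^{2} = \left(1 - \left(34 - \frac{25}{21}\right)\right)^{2} = \left(1 - \frac{689}{21}\right)^{2} = \left(- \frac{668}{21}\right)^{2} = \frac{446224}{441}$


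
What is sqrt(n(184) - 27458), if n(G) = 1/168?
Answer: I*sqrt(193743606)/84 ≈ 165.7*I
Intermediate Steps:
n(G) = 1/168
sqrt(n(184) - 27458) = sqrt(1/168 - 27458) = sqrt(-4612943/168) = I*sqrt(193743606)/84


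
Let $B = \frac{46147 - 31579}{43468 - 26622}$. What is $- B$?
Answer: $- \frac{7284}{8423} \approx -0.86477$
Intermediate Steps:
$B = \frac{7284}{8423}$ ($B = \frac{14568}{16846} = 14568 \cdot \frac{1}{16846} = \frac{7284}{8423} \approx 0.86477$)
$- B = \left(-1\right) \frac{7284}{8423} = - \frac{7284}{8423}$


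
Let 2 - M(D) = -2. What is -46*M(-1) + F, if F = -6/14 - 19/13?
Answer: -16916/91 ≈ -185.89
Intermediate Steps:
M(D) = 4 (M(D) = 2 - 1*(-2) = 2 + 2 = 4)
F = -172/91 (F = -6*1/14 - 19*1/13 = -3/7 - 19/13 = -172/91 ≈ -1.8901)
-46*M(-1) + F = -46*4 - 172/91 = -184 - 172/91 = -16916/91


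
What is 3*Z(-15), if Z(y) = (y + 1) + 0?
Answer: -42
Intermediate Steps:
Z(y) = 1 + y (Z(y) = (1 + y) + 0 = 1 + y)
3*Z(-15) = 3*(1 - 15) = 3*(-14) = -42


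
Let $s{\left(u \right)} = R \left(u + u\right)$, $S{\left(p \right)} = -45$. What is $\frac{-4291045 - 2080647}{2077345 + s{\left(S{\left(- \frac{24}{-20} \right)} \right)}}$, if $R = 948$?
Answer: $- \frac{6371692}{1992025} \approx -3.1986$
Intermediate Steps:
$s{\left(u \right)} = 1896 u$ ($s{\left(u \right)} = 948 \left(u + u\right) = 948 \cdot 2 u = 1896 u$)
$\frac{-4291045 - 2080647}{2077345 + s{\left(S{\left(- \frac{24}{-20} \right)} \right)}} = \frac{-4291045 - 2080647}{2077345 + 1896 \left(-45\right)} = - \frac{6371692}{2077345 - 85320} = - \frac{6371692}{1992025}$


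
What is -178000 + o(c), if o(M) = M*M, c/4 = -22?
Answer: -170256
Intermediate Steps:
c = -88 (c = 4*(-22) = -88)
o(M) = M**2
-178000 + o(c) = -178000 + (-88)**2 = -178000 + 7744 = -170256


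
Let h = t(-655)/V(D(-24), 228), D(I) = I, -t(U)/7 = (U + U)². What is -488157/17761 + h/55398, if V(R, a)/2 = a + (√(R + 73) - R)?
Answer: -507913960516/18202591743 ≈ -27.903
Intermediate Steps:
t(U) = -28*U² (t(U) = -7*(U + U)² = -7*4*U² = -28*U²)
V(R, a) = -2*R + 2*a + 2*√(73 + R) (V(R, a) = 2*(a + (√(R + 73) - R)) = 2*(a + (√(73 + R) - R)) = 2*(a + √(73 + R) - R) = -2*R + 2*a + 2*√(73 + R))
h = -858050/37 (h = (-28*(-655)²)/(-2*(-24) + 2*228 + 2*√(73 - 24)) = (-28*429025)/(48 + 456 + 2*√49) = -12012700/(48 + 456 + 2*7) = -12012700/(48 + 456 + 14) = -12012700/518 = -12012700*1/518 = -858050/37 ≈ -23191.)
-488157/17761 + h/55398 = -488157/17761 - 858050/37/55398 = -488157*1/17761 - 858050/37*1/55398 = -488157/17761 - 429025/1024863 = -507913960516/18202591743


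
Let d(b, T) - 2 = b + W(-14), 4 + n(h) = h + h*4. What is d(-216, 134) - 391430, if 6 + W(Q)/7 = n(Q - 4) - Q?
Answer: -392246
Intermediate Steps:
n(h) = -4 + 5*h (n(h) = -4 + (h + h*4) = -4 + (h + 4*h) = -4 + 5*h)
W(Q) = -210 + 28*Q (W(Q) = -42 + 7*((-4 + 5*(Q - 4)) - Q) = -42 + 7*((-4 + 5*(-4 + Q)) - Q) = -42 + 7*((-4 + (-20 + 5*Q)) - Q) = -42 + 7*((-24 + 5*Q) - Q) = -42 + 7*(-24 + 4*Q) = -42 + (-168 + 28*Q) = -210 + 28*Q)
d(b, T) = -600 + b (d(b, T) = 2 + (b + (-210 + 28*(-14))) = 2 + (b + (-210 - 392)) = 2 + (b - 602) = 2 + (-602 + b) = -600 + b)
d(-216, 134) - 391430 = (-600 - 216) - 391430 = -816 - 391430 = -392246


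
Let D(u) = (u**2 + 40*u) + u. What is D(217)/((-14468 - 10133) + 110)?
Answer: -55986/24491 ≈ -2.2860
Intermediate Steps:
D(u) = u**2 + 41*u
D(217)/((-14468 - 10133) + 110) = (217*(41 + 217))/((-14468 - 10133) + 110) = (217*258)/(-24601 + 110) = 55986/(-24491) = 55986*(-1/24491) = -55986/24491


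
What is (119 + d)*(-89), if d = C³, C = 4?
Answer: -16287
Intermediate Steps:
d = 64 (d = 4³ = 64)
(119 + d)*(-89) = (119 + 64)*(-89) = 183*(-89) = -16287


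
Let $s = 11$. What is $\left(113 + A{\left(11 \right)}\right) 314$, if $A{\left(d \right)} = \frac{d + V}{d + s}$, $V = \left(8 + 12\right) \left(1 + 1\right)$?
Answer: $\frac{398309}{11} \approx 36210.0$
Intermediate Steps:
$V = 40$ ($V = 20 \cdot 2 = 40$)
$A{\left(d \right)} = \frac{40 + d}{11 + d}$ ($A{\left(d \right)} = \frac{d + 40}{d + 11} = \frac{40 + d}{11 + d}$)
$\left(113 + A{\left(11 \right)}\right) 314 = \left(113 + \frac{40 + 11}{11 + 11}\right) 314 = \left(113 + \frac{1}{22} \cdot 51\right) 314 = \left(113 + \frac{51}{22}\right) 314 = \frac{2537}{22} \cdot 314 = \frac{398309}{11}$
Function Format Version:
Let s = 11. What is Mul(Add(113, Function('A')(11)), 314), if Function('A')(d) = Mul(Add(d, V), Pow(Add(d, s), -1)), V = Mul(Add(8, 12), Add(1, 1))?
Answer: Rational(398309, 11) ≈ 36210.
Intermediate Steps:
V = 40 (V = Mul(20, 2) = 40)
Function('A')(d) = Mul(Pow(Add(11, d), -1), Add(40, d)) (Function('A')(d) = Mul(Add(d, 40), Pow(Add(d, 11), -1)) = Mul(Add(40, d), Pow(Add(11, d), -1)) = Mul(Pow(Add(11, d), -1), Add(40, d)))
Mul(Add(113, Function('A')(11)), 314) = Mul(Add(113, Mul(Pow(Add(11, 11), -1), Add(40, 11))), 314) = Mul(Add(113, Mul(Pow(22, -1), 51)), 314) = Mul(Add(113, Mul(Rational(1, 22), 51)), 314) = Mul(Add(113, Rational(51, 22)), 314) = Mul(Rational(2537, 22), 314) = Rational(398309, 11)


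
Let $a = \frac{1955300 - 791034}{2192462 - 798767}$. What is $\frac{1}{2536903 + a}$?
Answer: $\frac{1393695}{3535670190851} \approx 3.9418 \cdot 10^{-7}$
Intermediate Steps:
$a = \frac{1164266}{1393695} \approx 0.83538$
$\frac{1}{2536903 + a} = \frac{1}{2536903 + \frac{1164266}{1393695}} = \frac{1}{\frac{3535670190851}{1393695}} = \frac{1393695}{3535670190851}$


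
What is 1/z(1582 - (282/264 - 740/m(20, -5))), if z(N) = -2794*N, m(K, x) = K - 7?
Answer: -26/118980331 ≈ -2.1852e-7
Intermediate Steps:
m(K, x) = -7 + K
1/z(1582 - (282/264 - 740/m(20, -5))) = 1/(-2794*(1582 - (282/264 - 740/(-7 + 20)))) = 1/(-2794*(1582 - (282*(1/264) - 740/13))) = 1/(-2794*(1582 - (47/44 - 740*1/13))) = 1/(-2794*(1582 - (47/44 - 740/13))) = 1/(-2794*(1582 - 1*(-31949/572))) = 1/(-2794*(1582 + 31949/572)) = 1/(-2794*936853/572) = 1/(-118980331/26) = -26/118980331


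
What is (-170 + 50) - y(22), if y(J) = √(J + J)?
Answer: -120 - 2*√11 ≈ -126.63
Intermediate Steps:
y(J) = √2*√J (y(J) = √(2*J) = √2*√J)
(-170 + 50) - y(22) = (-170 + 50) - √2*√22 = -120 - 2*√11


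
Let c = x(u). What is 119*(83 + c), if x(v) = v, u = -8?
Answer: 8925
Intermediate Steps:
c = -8
119*(83 + c) = 119*(83 - 8) = 119*75 = 8925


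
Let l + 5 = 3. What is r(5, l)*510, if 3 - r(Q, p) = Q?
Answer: -1020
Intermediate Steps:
l = -2 (l = -5 + 3 = -2)
r(Q, p) = 3 - Q
r(5, l)*510 = (3 - 1*5)*510 = (3 - 5)*510 = -2*510 = -1020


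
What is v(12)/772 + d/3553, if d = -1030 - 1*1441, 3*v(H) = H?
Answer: -473350/685729 ≈ -0.69029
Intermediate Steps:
v(H) = H/3
d = -2471 (d = -1030 - 1441 = -2471)
v(12)/772 + d/3553 = ((1/3)*12)/772 - 2471/3553 = 4*(1/772) - 2471*1/3553 = 1/193 - 2471/3553 = -473350/685729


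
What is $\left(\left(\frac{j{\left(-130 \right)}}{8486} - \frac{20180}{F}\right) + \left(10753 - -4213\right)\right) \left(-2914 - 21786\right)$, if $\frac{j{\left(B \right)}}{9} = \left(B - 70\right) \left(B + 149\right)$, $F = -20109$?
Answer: $- \frac{31533949076965400}{85322487} \approx -3.6959 \cdot 10^{8}$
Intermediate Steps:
$j{\left(B \right)} = 9 \left(-70 + B\right) \left(149 + B\right)$ ($j{\left(B \right)} = 9 \left(B - 70\right) \left(B + 149\right) = 9 \left(-70 + B\right) \left(149 + B\right)$)
$\left(\left(\frac{j{\left(-130 \right)}}{8486} - \frac{20180}{F}\right) + \left(10753 - -4213\right)\right) \left(-2914 - 21786\right) = \left(\left(\frac{-93870 + 9 \left(-130\right)^{2} + 711 \left(-130\right)}{8486} - \frac{20180}{-20109}\right) + \left(10753 - -4213\right)\right) \left(-2914 - 21786\right) = \left(\left(\left(-93870 + 9 \cdot 16900 - 92430\right) \frac{1}{8486} - - \frac{20180}{20109}\right) + \left(10753 + 4213\right)\right) \left(-24700\right) = \left(\left(\left(-93870 + 152100 - 92430\right) \frac{1}{8486} + \frac{20180}{20109}\right) + 14966\right) \left(-24700\right) = \left(\left(\left(-34200\right) \frac{1}{8486} + \frac{20180}{20109}\right) + 14966\right) \left(-24700\right) = \left(\left(- \frac{17100}{4243} + \frac{20180}{20109}\right) + 14966\right) \left(-24700\right) = \left(- \frac{258240160}{85322487} + 14966\right) \left(-24700\right) = \frac{1276678100282}{85322487} \left(-24700\right) = - \frac{31533949076965400}{85322487}$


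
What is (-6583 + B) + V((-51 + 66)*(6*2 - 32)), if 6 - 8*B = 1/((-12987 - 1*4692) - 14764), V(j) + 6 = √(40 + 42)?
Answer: -1709940757/259544 + √82 ≈ -6579.2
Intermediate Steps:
V(j) = -6 + √82 (V(j) = -6 + √(40 + 42) = -6 + √82)
B = 194659/259544 (B = ¾ - 1/(8*((-12987 - 1*4692) - 14764)) = ¾ - 1/(8*((-12987 - 4692) - 14764)) = ¾ - 1/(8*(-17679 - 14764)) = ¾ - ⅛/(-32443) = ¾ - ⅛*(-1/32443) = ¾ + 1/259544 = 194659/259544 ≈ 0.75000)
(-6583 + B) + V((-51 + 66)*(6*2 - 32)) = (-6583 + 194659/259544) + (-6 + √82) = -1708383493/259544 + (-6 + √82) = -1709940757/259544 + √82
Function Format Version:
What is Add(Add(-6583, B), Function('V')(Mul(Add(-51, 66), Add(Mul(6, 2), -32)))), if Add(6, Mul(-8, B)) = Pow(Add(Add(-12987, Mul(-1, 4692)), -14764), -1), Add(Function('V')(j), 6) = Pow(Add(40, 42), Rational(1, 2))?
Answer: Add(Rational(-1709940757, 259544), Pow(82, Rational(1, 2))) ≈ -6579.2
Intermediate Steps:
Function('V')(j) = Add(-6, Pow(82, Rational(1, 2))) (Function('V')(j) = Add(-6, Pow(Add(40, 42), Rational(1, 2))) = Add(-6, Pow(82, Rational(1, 2))))
B = Rational(194659, 259544) (B = Add(Rational(3, 4), Mul(Rational(-1, 8), Pow(Add(Add(-12987, Mul(-1, 4692)), -14764), -1))) = Add(Rational(3, 4), Mul(Rational(-1, 8), Pow(Add(Add(-12987, -4692), -14764), -1))) = Add(Rational(3, 4), Mul(Rational(-1, 8), Pow(Add(-17679, -14764), -1))) = Add(Rational(3, 4), Mul(Rational(-1, 8), Pow(-32443, -1))) = Add(Rational(3, 4), Mul(Rational(-1, 8), Rational(-1, 32443))) = Add(Rational(3, 4), Rational(1, 259544)) = Rational(194659, 259544) ≈ 0.75000)
Add(Add(-6583, B), Function('V')(Mul(Add(-51, 66), Add(Mul(6, 2), -32)))) = Add(Add(-6583, Rational(194659, 259544)), Add(-6, Pow(82, Rational(1, 2)))) = Add(Rational(-1708383493, 259544), Add(-6, Pow(82, Rational(1, 2)))) = Add(Rational(-1709940757, 259544), Pow(82, Rational(1, 2)))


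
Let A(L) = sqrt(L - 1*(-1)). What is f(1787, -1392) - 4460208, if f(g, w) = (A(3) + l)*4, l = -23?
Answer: -4460292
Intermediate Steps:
A(L) = sqrt(1 + L) (A(L) = sqrt(L + 1) = sqrt(1 + L))
f(g, w) = -84 (f(g, w) = (sqrt(1 + 3) - 23)*4 = (sqrt(4) - 23)*4 = (2 - 23)*4 = -21*4 = -84)
f(1787, -1392) - 4460208 = -84 - 4460208 = -4460292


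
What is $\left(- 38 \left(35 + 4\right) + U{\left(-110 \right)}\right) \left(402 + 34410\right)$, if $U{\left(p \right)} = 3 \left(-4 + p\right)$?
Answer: $-63497088$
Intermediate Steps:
$U{\left(p \right)} = -12 + 3 p$
$\left(- 38 \left(35 + 4\right) + U{\left(-110 \right)}\right) \left(402 + 34410\right) = \left(- 38 \left(35 + 4\right) + \left(-12 + 3 \left(-110\right)\right)\right) \left(402 + 34410\right) = \left(\left(-38\right) 39 - 342\right) 34812 = \left(-1482 - 342\right) 34812 = \left(-1824\right) 34812 = -63497088$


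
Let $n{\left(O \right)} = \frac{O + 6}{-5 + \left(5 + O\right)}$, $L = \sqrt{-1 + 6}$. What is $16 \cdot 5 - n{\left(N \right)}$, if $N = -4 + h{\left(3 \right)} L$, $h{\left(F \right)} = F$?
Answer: $\frac{2267}{29} - \frac{18 \sqrt{5}}{29} \approx 76.785$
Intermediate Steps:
$L = \sqrt{5} \approx 2.2361$
$N = -4 + 3 \sqrt{5} \approx 2.7082$
$n{\left(O \right)} = \frac{6 + O}{O}$
$16 \cdot 5 - n{\left(N \right)} = 16 \cdot 5 - \frac{6 - \left(4 - 3 \sqrt{5}\right)}{-4 + 3 \sqrt{5}} = 80 - \frac{2 + 3 \sqrt{5}}{-4 + 3 \sqrt{5}}$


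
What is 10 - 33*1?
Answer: -23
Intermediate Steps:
10 - 33*1 = 10 - 33 = -23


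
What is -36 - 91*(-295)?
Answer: 26809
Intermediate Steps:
-36 - 91*(-295) = -36 + 26845 = 26809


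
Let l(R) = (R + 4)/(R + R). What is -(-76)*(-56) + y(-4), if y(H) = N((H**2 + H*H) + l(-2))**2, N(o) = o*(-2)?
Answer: -287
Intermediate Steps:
l(R) = (4 + R)/(2*R) (l(R) = (4 + R)/((2*R)) = (4 + R)*(1/(2*R)) = (4 + R)/(2*R))
N(o) = -2*o
y(H) = (1 - 4*H**2)**2 (y(H) = (-2*((H**2 + H*H) + (1/2)*(4 - 2)/(-2)))**2 = (-2*((H**2 + H**2) + (1/2)*(-1/2)*2))**2 = (-2*(2*H**2 - 1/2))**2 = (-2*(-1/2 + 2*H**2))**2 = (1 - 4*H**2)**2)
-(-76)*(-56) + y(-4) = -(-76)*(-56) + (1 - 4*(-4)**2)**2 = -76*56 + (1 - 4*16)**2 = -4256 + (1 - 64)**2 = -4256 + (-63)**2 = -4256 + 3969 = -287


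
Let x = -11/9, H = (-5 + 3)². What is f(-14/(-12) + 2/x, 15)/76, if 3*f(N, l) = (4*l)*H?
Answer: 20/19 ≈ 1.0526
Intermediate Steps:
H = 4 (H = (-2)² = 4)
x = -11/9 (x = -11*⅑ = -11/9 ≈ -1.2222)
f(N, l) = 16*l/3 (f(N, l) = ((4*l)*4)/3 = (16*l)/3 = 16*l/3)
f(-14/(-12) + 2/x, 15)/76 = ((16/3)*15)/76 = 80*(1/76) = 20/19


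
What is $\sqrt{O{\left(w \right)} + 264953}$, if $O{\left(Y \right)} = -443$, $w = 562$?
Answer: $3 \sqrt{29390} \approx 514.31$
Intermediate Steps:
$\sqrt{O{\left(w \right)} + 264953} = \sqrt{-443 + 264953} = \sqrt{264510} = 3 \sqrt{29390}$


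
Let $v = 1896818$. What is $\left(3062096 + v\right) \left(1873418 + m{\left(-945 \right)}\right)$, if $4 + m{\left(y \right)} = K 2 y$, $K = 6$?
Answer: $9233864827636$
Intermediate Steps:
$m{\left(y \right)} = -4 + 12 y$ ($m{\left(y \right)} = -4 + 6 \cdot 2 y = -4 + 12 y$)
$\left(3062096 + v\right) \left(1873418 + m{\left(-945 \right)}\right) = \left(3062096 + 1896818\right) \left(1873418 + \left(-4 + 12 \left(-945\right)\right)\right) = 4958914 \left(1873418 - 11344\right) = 4958914 \cdot 1862074 = 9233864827636$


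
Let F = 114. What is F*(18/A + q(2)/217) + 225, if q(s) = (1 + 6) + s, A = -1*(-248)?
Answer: 103293/434 ≈ 238.00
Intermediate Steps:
A = 248
q(s) = 7 + s
F*(18/A + q(2)/217) + 225 = 114*(18/248 + (7 + 2)/217) + 225 = 114*(18*(1/248) + 9*(1/217)) + 225 = 114*(9/124 + 9/217) + 225 = 114*(99/868) + 225 = 5643/434 + 225 = 103293/434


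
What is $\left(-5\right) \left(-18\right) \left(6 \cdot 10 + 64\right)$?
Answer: $11160$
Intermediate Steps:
$\left(-5\right) \left(-18\right) \left(6 \cdot 10 + 64\right) = 90 \left(60 + 64\right) = 90 \cdot 124 = 11160$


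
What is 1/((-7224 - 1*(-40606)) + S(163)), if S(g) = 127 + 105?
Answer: 1/33614 ≈ 2.9749e-5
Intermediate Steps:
S(g) = 232
1/((-7224 - 1*(-40606)) + S(163)) = 1/((-7224 - 1*(-40606)) + 232) = 1/((-7224 + 40606) + 232) = 1/(33382 + 232) = 1/33614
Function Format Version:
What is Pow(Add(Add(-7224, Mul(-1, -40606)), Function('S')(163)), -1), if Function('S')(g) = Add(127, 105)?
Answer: Rational(1, 33614) ≈ 2.9749e-5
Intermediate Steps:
Function('S')(g) = 232
Pow(Add(Add(-7224, Mul(-1, -40606)), Function('S')(163)), -1) = Pow(Add(Add(-7224, Mul(-1, -40606)), 232), -1) = Pow(Add(Add(-7224, 40606), 232), -1) = Pow(Add(33382, 232), -1) = Pow(33614, -1) = Rational(1, 33614)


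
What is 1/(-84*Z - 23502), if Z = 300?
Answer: -1/48702 ≈ -2.0533e-5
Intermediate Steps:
1/(-84*Z - 23502) = 1/(-84*300 - 23502) = 1/(-25200 - 23502) = 1/(-48702) = -1/48702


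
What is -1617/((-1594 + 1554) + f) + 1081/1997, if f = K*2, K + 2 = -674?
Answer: 1577967/926608 ≈ 1.7029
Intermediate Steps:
K = -676 (K = -2 - 674 = -676)
f = -1352 (f = -676*2 = -1352)
-1617/((-1594 + 1554) + f) + 1081/1997 = -1617/((-1594 + 1554) - 1352) + 1081/1997 = -1617/(-40 - 1352) + 1081*(1/1997) = -1617/(-1392) + 1081/1997 = -1617*(-1/1392) + 1081/1997 = 539/464 + 1081/1997 = 1577967/926608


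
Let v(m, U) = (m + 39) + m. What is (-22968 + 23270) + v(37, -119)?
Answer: 415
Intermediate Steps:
v(m, U) = 39 + 2*m (v(m, U) = (39 + m) + m = 39 + 2*m)
(-22968 + 23270) + v(37, -119) = (-22968 + 23270) + (39 + 2*37) = 302 + (39 + 74) = 302 + 113 = 415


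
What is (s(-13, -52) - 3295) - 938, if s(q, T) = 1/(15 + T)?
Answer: -156622/37 ≈ -4233.0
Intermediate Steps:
(s(-13, -52) - 3295) - 938 = (1/(15 - 52) - 3295) - 938 = (1/(-37) - 3295) - 938 = (-1/37 - 3295) - 938 = -121916/37 - 938 = -156622/37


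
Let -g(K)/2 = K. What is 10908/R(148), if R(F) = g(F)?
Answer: -2727/74 ≈ -36.851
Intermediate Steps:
g(K) = -2*K
R(F) = -2*F
10908/R(148) = 10908/((-2*148)) = 10908/(-296) = 10908*(-1/296) = -2727/74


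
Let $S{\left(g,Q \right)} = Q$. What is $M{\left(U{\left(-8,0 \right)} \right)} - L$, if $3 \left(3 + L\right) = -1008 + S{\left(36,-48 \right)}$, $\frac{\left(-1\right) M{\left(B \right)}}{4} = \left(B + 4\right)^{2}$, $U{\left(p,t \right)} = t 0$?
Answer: $291$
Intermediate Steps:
$U{\left(p,t \right)} = 0$
$M{\left(B \right)} = - 4 \left(4 + B\right)^{2}$ ($M{\left(B \right)} = - 4 \left(B + 4\right)^{2} = - 4 \left(4 + B\right)^{2}$)
$L = -355$ ($L = -3 + \frac{-1008 - 48}{3} = -3 + \frac{1}{3} \left(-1056\right) = -3 - 352 = -355$)
$M{\left(U{\left(-8,0 \right)} \right)} - L = - 4 \left(4 + 0\right)^{2} - -355 = - 4 \cdot 4^{2} + 355 = \left(-4\right) 16 + 355 = -64 + 355 = 291$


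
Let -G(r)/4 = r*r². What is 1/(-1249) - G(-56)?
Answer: -877377537/1249 ≈ -7.0246e+5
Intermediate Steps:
G(r) = -4*r³ (G(r) = -4*r*r² = -4*r³)
1/(-1249) - G(-56) = 1/(-1249) - (-4)*(-56)³ = -1/1249 - (-4)*(-175616) = -1/1249 - 1*702464 = -1/1249 - 702464 = -877377537/1249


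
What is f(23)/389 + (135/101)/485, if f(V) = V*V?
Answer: 5193116/3811033 ≈ 1.3627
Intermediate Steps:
f(V) = V**2
f(23)/389 + (135/101)/485 = 23**2/389 + (135/101)/485 = 529*(1/389) + (135*(1/101))*(1/485) = 529/389 + (135/101)*(1/485) = 529/389 + 27/9797 = 5193116/3811033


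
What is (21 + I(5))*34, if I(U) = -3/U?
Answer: 3468/5 ≈ 693.60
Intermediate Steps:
(21 + I(5))*34 = (21 - 3/5)*34 = (21 - 3*⅕)*34 = (21 - ⅗)*34 = (102/5)*34 = 3468/5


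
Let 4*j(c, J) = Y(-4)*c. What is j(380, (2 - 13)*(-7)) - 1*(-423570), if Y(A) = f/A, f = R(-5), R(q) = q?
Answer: 1694755/4 ≈ 4.2369e+5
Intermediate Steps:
f = -5
Y(A) = -5/A
j(c, J) = 5*c/16 (j(c, J) = ((-5/(-4))*c)/4 = ((-5*(-1/4))*c)/4 = (5*c/4)/4 = 5*c/16)
j(380, (2 - 13)*(-7)) - 1*(-423570) = (5/16)*380 - 1*(-423570) = 475/4 + 423570 = 1694755/4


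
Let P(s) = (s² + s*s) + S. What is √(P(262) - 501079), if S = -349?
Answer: 102*I*√35 ≈ 603.44*I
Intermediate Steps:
P(s) = -349 + 2*s² (P(s) = (s² + s*s) - 349 = (s² + s²) - 349 = 2*s² - 349 = -349 + 2*s²)
√(P(262) - 501079) = √((-349 + 2*262²) - 501079) = √((-349 + 2*68644) - 501079) = √((-349 + 137288) - 501079) = √(136939 - 501079) = √(-364140) = 102*I*√35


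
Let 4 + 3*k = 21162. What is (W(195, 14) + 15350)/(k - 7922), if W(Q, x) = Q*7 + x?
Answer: -50187/2608 ≈ -19.243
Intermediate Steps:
k = 21158/3 (k = -4/3 + (⅓)*21162 = -4/3 + 7054 = 21158/3 ≈ 7052.7)
W(Q, x) = x + 7*Q (W(Q, x) = 7*Q + x = x + 7*Q)
(W(195, 14) + 15350)/(k - 7922) = ((14 + 7*195) + 15350)/(21158/3 - 7922) = ((14 + 1365) + 15350)/(-2608/3) = (1379 + 15350)*(-3/2608) = 16729*(-3/2608) = -50187/2608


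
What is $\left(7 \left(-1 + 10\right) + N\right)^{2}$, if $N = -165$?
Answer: $10404$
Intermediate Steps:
$\left(7 \left(-1 + 10\right) + N\right)^{2} = \left(7 \left(-1 + 10\right) - 165\right)^{2} = \left(7 \cdot 9 - 165\right)^{2} = \left(63 - 165\right)^{2} = \left(-102\right)^{2} = 10404$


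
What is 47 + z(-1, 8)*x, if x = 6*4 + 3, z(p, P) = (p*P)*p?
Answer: 263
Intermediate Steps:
z(p, P) = P*p**2 (z(p, P) = (P*p)*p = P*p**2)
x = 27 (x = 24 + 3 = 27)
47 + z(-1, 8)*x = 47 + (8*(-1)**2)*27 = 47 + (8*1)*27 = 47 + 8*27 = 47 + 216 = 263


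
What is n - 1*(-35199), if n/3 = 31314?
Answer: 129141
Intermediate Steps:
n = 93942 (n = 3*31314 = 93942)
n - 1*(-35199) = 93942 - 1*(-35199) = 93942 + 35199 = 129141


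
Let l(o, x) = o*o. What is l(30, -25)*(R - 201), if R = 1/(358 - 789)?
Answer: -77968800/431 ≈ -1.8090e+5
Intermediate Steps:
l(o, x) = o²
R = -1/431 (R = 1/(-431) = -1/431 ≈ -0.0023202)
l(30, -25)*(R - 201) = 30²*(-1/431 - 201) = 900*(-86632/431) = -77968800/431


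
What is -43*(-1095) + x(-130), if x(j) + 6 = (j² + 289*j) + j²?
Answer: 43309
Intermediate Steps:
x(j) = -6 + 2*j² + 289*j (x(j) = -6 + ((j² + 289*j) + j²) = -6 + (2*j² + 289*j) = -6 + 2*j² + 289*j)
-43*(-1095) + x(-130) = -43*(-1095) + (-6 + 2*(-130)² + 289*(-130)) = 47085 + (-6 + 2*16900 - 37570) = 47085 + (-6 + 33800 - 37570) = 47085 - 3776 = 43309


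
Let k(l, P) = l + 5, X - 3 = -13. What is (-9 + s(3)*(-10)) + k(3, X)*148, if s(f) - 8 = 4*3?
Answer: 975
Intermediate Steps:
X = -10 (X = 3 - 13 = -10)
s(f) = 20 (s(f) = 8 + 4*3 = 8 + 12 = 20)
k(l, P) = 5 + l
(-9 + s(3)*(-10)) + k(3, X)*148 = (-9 + 20*(-10)) + (5 + 3)*148 = (-9 - 200) + 8*148 = -209 + 1184 = 975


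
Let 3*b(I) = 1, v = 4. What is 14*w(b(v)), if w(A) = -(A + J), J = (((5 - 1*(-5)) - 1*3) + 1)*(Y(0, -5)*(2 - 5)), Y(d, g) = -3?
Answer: -3038/3 ≈ -1012.7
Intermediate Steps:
b(I) = ⅓ (b(I) = (⅓)*1 = ⅓)
J = 72 (J = (((5 - 1*(-5)) - 1*3) + 1)*(-3*(2 - 5)) = (((5 + 5) - 3) + 1)*(-3*(-3)) = ((10 - 3) + 1)*9 = (7 + 1)*9 = 8*9 = 72)
w(A) = -72 - A (w(A) = -(A + 72) = -(72 + A) = -72 - A)
14*w(b(v)) = 14*(-72 - 1*⅓) = 14*(-72 - ⅓) = 14*(-217/3) = -3038/3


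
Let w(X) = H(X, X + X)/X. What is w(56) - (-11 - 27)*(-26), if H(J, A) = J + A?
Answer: -985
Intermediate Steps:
H(J, A) = A + J
w(X) = 3 (w(X) = ((X + X) + X)/X = (2*X + X)/X = (3*X)/X = 3)
w(56) - (-11 - 27)*(-26) = 3 - (-11 - 27)*(-26) = 3 - (-38)*(-26) = 3 - 1*988 = 3 - 988 = -985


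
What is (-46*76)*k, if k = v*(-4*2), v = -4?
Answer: -111872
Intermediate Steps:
k = 32 (k = -(-16)*2 = -4*(-8) = 32)
(-46*76)*k = -46*76*32 = -3496*32 = -111872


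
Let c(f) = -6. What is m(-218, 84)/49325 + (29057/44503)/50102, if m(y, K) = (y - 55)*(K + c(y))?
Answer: -47477570845439/109979425018450 ≈ -0.43169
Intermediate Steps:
m(y, K) = (-55 + y)*(-6 + K) (m(y, K) = (y - 55)*(K - 6) = (-55 + y)*(-6 + K))
m(-218, 84)/49325 + (29057/44503)/50102 = (330 - 55*84 - 6*(-218) + 84*(-218))/49325 + (29057/44503)/50102 = (330 - 4620 + 1308 - 18312)*(1/49325) + (29057*(1/44503))*(1/50102) = -21294*1/49325 + (29057/44503)*(1/50102) = -21294/49325 + 29057/2229689306 = -47477570845439/109979425018450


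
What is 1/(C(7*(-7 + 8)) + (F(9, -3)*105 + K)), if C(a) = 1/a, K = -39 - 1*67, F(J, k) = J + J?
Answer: 7/12489 ≈ 0.00056049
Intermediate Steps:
F(J, k) = 2*J
K = -106 (K = -39 - 67 = -106)
1/(C(7*(-7 + 8)) + (F(9, -3)*105 + K)) = 1/(1/(7*(-7 + 8)) + ((2*9)*105 - 106)) = 1/(1/(7*1) + (18*105 - 106)) = 1/(1/7 + (1890 - 106)) = 1/(1/7 + 1784) = 1/(12489/7) = 7/12489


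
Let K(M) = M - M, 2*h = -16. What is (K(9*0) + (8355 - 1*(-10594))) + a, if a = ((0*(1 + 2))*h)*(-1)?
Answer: 18949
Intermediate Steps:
h = -8 (h = (½)*(-16) = -8)
K(M) = 0
a = 0 (a = ((0*(1 + 2))*(-8))*(-1) = ((0*3)*(-8))*(-1) = (0*(-8))*(-1) = 0*(-1) = 0)
(K(9*0) + (8355 - 1*(-10594))) + a = (0 + (8355 - 1*(-10594))) + 0 = (0 + (8355 + 10594)) + 0 = (0 + 18949) + 0 = 18949 + 0 = 18949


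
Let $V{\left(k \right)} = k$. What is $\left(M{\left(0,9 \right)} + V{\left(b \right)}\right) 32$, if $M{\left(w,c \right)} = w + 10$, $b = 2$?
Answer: $384$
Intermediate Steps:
$M{\left(w,c \right)} = 10 + w$
$\left(M{\left(0,9 \right)} + V{\left(b \right)}\right) 32 = \left(\left(10 + 0\right) + 2\right) 32 = \left(10 + 2\right) 32 = 12 \cdot 32 = 384$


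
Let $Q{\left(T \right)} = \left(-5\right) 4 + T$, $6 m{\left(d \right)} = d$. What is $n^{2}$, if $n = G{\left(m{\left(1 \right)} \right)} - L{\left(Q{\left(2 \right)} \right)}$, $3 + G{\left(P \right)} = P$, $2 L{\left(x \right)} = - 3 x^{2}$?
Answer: $\frac{8404201}{36} \approx 2.3345 \cdot 10^{5}$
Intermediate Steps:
$m{\left(d \right)} = \frac{d}{6}$
$Q{\left(T \right)} = -20 + T$
$L{\left(x \right)} = - \frac{3 x^{2}}{2}$ ($L{\left(x \right)} = \frac{\left(-3\right) x^{2}}{2} = - \frac{3 x^{2}}{2}$)
$G{\left(P \right)} = -3 + P$
$n = \frac{2899}{6}$ ($n = \left(-3 + \frac{1}{6} \cdot 1\right) - - \frac{3 \left(-20 + 2\right)^{2}}{2} = \left(-3 + \frac{1}{6}\right) - - \frac{3 \left(-18\right)^{2}}{2} = - \frac{17}{6} - \left(- \frac{3}{2}\right) 324 = - \frac{17}{6} - -486 = - \frac{17}{6} + 486 = \frac{2899}{6} \approx 483.17$)
$n^{2} = \left(\frac{2899}{6}\right)^{2} = \frac{8404201}{36}$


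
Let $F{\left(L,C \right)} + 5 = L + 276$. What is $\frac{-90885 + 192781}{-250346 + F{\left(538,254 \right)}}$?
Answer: $- \frac{101896}{249537} \approx -0.40834$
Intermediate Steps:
$F{\left(L,C \right)} = 271 + L$ ($F{\left(L,C \right)} = -5 + \left(L + 276\right) = -5 + \left(276 + L\right) = 271 + L$)
$\frac{-90885 + 192781}{-250346 + F{\left(538,254 \right)}} = \frac{-90885 + 192781}{-250346 + \left(271 + 538\right)} = \frac{101896}{-250346 + 809} = \frac{101896}{-249537} = 101896 \left(- \frac{1}{249537}\right) = - \frac{101896}{249537}$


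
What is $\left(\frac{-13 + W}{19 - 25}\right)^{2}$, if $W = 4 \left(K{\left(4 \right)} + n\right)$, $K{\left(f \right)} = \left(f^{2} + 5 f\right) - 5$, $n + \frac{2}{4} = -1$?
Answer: $\frac{1225}{4} \approx 306.25$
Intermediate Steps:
$n = - \frac{3}{2}$ ($n = - \frac{1}{2} - 1 = - \frac{3}{2} \approx -1.5$)
$K{\left(f \right)} = -5 + f^{2} + 5 f$
$W = 118$ ($W = 4 \left(\left(-5 + 4^{2} + 5 \cdot 4\right) - \frac{3}{2}\right) = 4 \left(\left(-5 + 16 + 20\right) - \frac{3}{2}\right) = 4 \left(31 - \frac{3}{2}\right) = 4 \cdot \frac{59}{2} = 118$)
$\left(\frac{-13 + W}{19 - 25}\right)^{2} = \left(\frac{-13 + 118}{19 - 25}\right)^{2} = \left(\frac{105}{-6}\right)^{2} = \left(105 \left(- \frac{1}{6}\right)\right)^{2} = \left(- \frac{35}{2}\right)^{2} = \frac{1225}{4}$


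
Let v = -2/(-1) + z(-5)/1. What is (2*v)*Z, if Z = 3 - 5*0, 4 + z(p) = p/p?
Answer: -6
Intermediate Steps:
z(p) = -3 (z(p) = -4 + p/p = -4 + 1 = -3)
Z = 3 (Z = 3 + 0 = 3)
v = -1 (v = -2/(-1) - 3/1 = -2*(-1) - 3*1 = 2 - 3 = -1)
(2*v)*Z = (2*(-1))*3 = -2*3 = -6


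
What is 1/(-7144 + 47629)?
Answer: 1/40485 ≈ 2.4701e-5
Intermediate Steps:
1/(-7144 + 47629) = 1/40485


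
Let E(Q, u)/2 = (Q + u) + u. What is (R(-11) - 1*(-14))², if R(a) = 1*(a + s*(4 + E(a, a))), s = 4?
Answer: 60025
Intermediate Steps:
E(Q, u) = 2*Q + 4*u (E(Q, u) = 2*((Q + u) + u) = 2*(Q + 2*u) = 2*Q + 4*u)
R(a) = 16 + 25*a (R(a) = 1*(a + 4*(4 + (2*a + 4*a))) = 1*(a + 4*(4 + 6*a)) = 1*(a + (16 + 24*a)) = 1*(16 + 25*a) = 16 + 25*a)
(R(-11) - 1*(-14))² = ((16 + 25*(-11)) - 1*(-14))² = ((16 - 275) + 14)² = (-259 + 14)² = (-245)² = 60025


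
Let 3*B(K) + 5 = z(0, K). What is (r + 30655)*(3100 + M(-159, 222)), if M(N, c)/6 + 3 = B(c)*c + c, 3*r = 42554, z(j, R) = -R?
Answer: -12964134106/3 ≈ -4.3214e+9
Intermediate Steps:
B(K) = -5/3 - K/3 (B(K) = -5/3 + (-K)/3 = -5/3 - K/3)
r = 42554/3 (r = (⅓)*42554 = 42554/3 ≈ 14185.)
M(N, c) = -18 + 6*c + 6*c*(-5/3 - c/3) (M(N, c) = -18 + 6*((-5/3 - c/3)*c + c) = -18 + 6*(c*(-5/3 - c/3) + c) = -18 + 6*(c + c*(-5/3 - c/3)) = -18 + (6*c + 6*c*(-5/3 - c/3)) = -18 + 6*c + 6*c*(-5/3 - c/3))
(r + 30655)*(3100 + M(-159, 222)) = (42554/3 + 30655)*(3100 + (-18 - 4*222 - 2*222²)) = 134519*(3100 + (-18 - 888 - 2*49284))/3 = 134519*(3100 + (-18 - 888 - 98568))/3 = 134519*(3100 - 99474)/3 = (134519/3)*(-96374) = -12964134106/3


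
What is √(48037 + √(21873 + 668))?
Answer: √(48037 + √22541) ≈ 219.52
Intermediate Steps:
√(48037 + √(21873 + 668)) = √(48037 + √22541)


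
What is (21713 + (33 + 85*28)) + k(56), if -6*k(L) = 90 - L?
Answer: 72361/3 ≈ 24120.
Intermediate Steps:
k(L) = -15 + L/6 (k(L) = -(90 - L)/6 = -15 + L/6)
(21713 + (33 + 85*28)) + k(56) = (21713 + (33 + 85*28)) + (-15 + (⅙)*56) = (21713 + (33 + 2380)) + (-15 + 28/3) = (21713 + 2413) - 17/3 = 24126 - 17/3 = 72361/3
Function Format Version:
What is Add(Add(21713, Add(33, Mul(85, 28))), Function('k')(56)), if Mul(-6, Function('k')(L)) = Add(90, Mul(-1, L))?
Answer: Rational(72361, 3) ≈ 24120.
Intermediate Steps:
Function('k')(L) = Add(-15, Mul(Rational(1, 6), L)) (Function('k')(L) = Mul(Rational(-1, 6), Add(90, Mul(-1, L))) = Add(-15, Mul(Rational(1, 6), L)))
Add(Add(21713, Add(33, Mul(85, 28))), Function('k')(56)) = Add(Add(21713, Add(33, Mul(85, 28))), Add(-15, Mul(Rational(1, 6), 56))) = Add(Add(21713, Add(33, 2380)), Add(-15, Rational(28, 3))) = Add(Add(21713, 2413), Rational(-17, 3)) = Add(24126, Rational(-17, 3)) = Rational(72361, 3)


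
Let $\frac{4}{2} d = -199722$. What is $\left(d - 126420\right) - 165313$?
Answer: $-391594$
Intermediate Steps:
$d = -99861$ ($d = \frac{1}{2} \left(-199722\right) = -99861$)
$\left(d - 126420\right) - 165313 = \left(-99861 - 126420\right) - 165313 = -226281 - 165313 = -391594$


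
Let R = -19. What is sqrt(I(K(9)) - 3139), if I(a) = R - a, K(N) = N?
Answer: I*sqrt(3167) ≈ 56.276*I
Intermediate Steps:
I(a) = -19 - a
sqrt(I(K(9)) - 3139) = sqrt((-19 - 1*9) - 3139) = sqrt((-19 - 9) - 3139) = sqrt(-28 - 3139) = sqrt(-3167) = I*sqrt(3167)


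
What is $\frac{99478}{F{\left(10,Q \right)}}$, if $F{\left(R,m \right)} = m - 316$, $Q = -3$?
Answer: $- \frac{99478}{319} \approx -311.84$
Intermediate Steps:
$F{\left(R,m \right)} = -316 + m$
$\frac{99478}{F{\left(10,Q \right)}} = \frac{99478}{-316 - 3} = \frac{99478}{-319} = 99478 \left(- \frac{1}{319}\right) = - \frac{99478}{319}$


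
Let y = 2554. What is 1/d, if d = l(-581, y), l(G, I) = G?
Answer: -1/581 ≈ -0.0017212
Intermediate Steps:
d = -581
1/d = 1/(-581) = -1/581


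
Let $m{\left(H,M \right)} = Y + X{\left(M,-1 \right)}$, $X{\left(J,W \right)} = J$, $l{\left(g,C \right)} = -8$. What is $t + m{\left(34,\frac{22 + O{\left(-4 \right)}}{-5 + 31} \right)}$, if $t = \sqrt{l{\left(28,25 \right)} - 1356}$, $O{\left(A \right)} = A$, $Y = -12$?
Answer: $- \frac{147}{13} + 2 i \sqrt{341} \approx -11.308 + 36.932 i$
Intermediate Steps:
$m{\left(H,M \right)} = -12 + M$
$t = 2 i \sqrt{341}$ ($t = \sqrt{-8 - 1356} = \sqrt{-1364} = 2 i \sqrt{341} \approx 36.932 i$)
$t + m{\left(34,\frac{22 + O{\left(-4 \right)}}{-5 + 31} \right)} = 2 i \sqrt{341} - \left(12 - \frac{22 - 4}{-5 + 31}\right) = 2 i \sqrt{341} - \left(12 - \frac{18}{26}\right) = 2 i \sqrt{341} + \left(-12 + 18 \cdot \frac{1}{26}\right) = 2 i \sqrt{341} + \left(-12 + \frac{9}{13}\right) = 2 i \sqrt{341} - \frac{147}{13} = - \frac{147}{13} + 2 i \sqrt{341}$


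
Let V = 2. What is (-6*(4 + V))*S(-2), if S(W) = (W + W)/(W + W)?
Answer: -36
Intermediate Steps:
S(W) = 1 (S(W) = (2*W)/((2*W)) = (2*W)*(1/(2*W)) = 1)
(-6*(4 + V))*S(-2) = -6*(4 + 2)*1 = -6*6*1 = -36*1 = -36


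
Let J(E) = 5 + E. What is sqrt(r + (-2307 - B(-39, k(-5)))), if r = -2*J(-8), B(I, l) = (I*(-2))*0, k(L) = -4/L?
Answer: I*sqrt(2301) ≈ 47.969*I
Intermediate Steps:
B(I, l) = 0 (B(I, l) = -2*I*0 = 0)
r = 6 (r = -2*(5 - 8) = -2*(-3) = 6)
sqrt(r + (-2307 - B(-39, k(-5)))) = sqrt(6 + (-2307 - 1*0)) = sqrt(6 + (-2307 + 0)) = sqrt(6 - 2307) = sqrt(-2301) = I*sqrt(2301)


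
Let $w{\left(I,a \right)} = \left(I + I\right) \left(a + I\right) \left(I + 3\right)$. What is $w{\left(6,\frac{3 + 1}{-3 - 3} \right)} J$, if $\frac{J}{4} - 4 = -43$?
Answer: $-89856$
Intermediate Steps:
$w{\left(I,a \right)} = 2 I \left(3 + I\right) \left(I + a\right)$ ($w{\left(I,a \right)} = 2 I \left(I + a\right) \left(3 + I\right) = 2 I \left(3 + I\right) \left(I + a\right)$)
$J = -156$ ($J = 16 + 4 \left(-43\right) = 16 - 172 = -156$)
$w{\left(6,\frac{3 + 1}{-3 - 3} \right)} J = 2 \cdot 6 \left(6^{2} + 3 \cdot 6 + 3 \frac{3 + 1}{-3 - 3} + 6 \frac{3 + 1}{-3 - 3}\right) \left(-156\right) = 2 \cdot 6 \left(36 + 18 + 3 \frac{4}{-6} + 6 \frac{4}{-6}\right) \left(-156\right) = 2 \cdot 6 \left(36 + 18 + 3 \cdot 4 \left(- \frac{1}{6}\right) + 6 \cdot 4 \left(- \frac{1}{6}\right)\right) \left(-156\right) = 2 \cdot 6 \left(36 + 18 + 3 \left(- \frac{2}{3}\right) + 6 \left(- \frac{2}{3}\right)\right) \left(-156\right) = 2 \cdot 6 \left(36 + 18 - 2 - 4\right) \left(-156\right) = 2 \cdot 6 \cdot 48 \left(-156\right) = 576 \left(-156\right) = -89856$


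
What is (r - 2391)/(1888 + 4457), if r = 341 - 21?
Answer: -2071/6345 ≈ -0.32640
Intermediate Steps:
r = 320
(r - 2391)/(1888 + 4457) = (320 - 2391)/(1888 + 4457) = -2071/6345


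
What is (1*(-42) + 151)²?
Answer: 11881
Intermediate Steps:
(1*(-42) + 151)² = (-42 + 151)² = 109² = 11881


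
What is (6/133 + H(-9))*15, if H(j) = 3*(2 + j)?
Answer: -41805/133 ≈ -314.32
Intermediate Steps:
H(j) = 6 + 3*j
(6/133 + H(-9))*15 = (6/133 + (6 + 3*(-9)))*15 = (6*(1/133) + (6 - 27))*15 = (6/133 - 21)*15 = -2787/133*15 = -41805/133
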